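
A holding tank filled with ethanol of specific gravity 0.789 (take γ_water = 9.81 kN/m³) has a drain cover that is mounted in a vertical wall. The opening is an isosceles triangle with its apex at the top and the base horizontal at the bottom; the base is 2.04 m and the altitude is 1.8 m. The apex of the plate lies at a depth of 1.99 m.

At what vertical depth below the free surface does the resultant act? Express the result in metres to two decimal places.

γ = 0.789 × 9.81 = 7.74009 kN/m³.
With the apex up, the centroid sits 2h/3 = 2 × 1.8/3 = 1.2 m below the apex, so the centroid depth is h_c = 1.99 + 1.2 = 3.19 m.
A = ½ × 2.04 × 1.8 = 1.836 m².
Resultant F = γ·h_c·A = 7.74009 × 3.19 × 1.836 = 45.3325 kN.
I_c = b·h³/36 = 2.04 × 1.8³/36 = 0.33048 m⁴.
Centre of pressure: y_p = y_c + I_c/(y_c·A) = 3.19 + 0.33048/(3.19 × 1.836) = 3.19 + 0.0564263 = 3.24643 m along the plane.

h_p = 3.25 m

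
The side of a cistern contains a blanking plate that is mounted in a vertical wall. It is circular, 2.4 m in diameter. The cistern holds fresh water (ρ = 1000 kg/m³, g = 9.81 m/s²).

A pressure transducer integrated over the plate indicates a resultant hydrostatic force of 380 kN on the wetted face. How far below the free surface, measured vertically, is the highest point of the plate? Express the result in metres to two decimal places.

d_top ≈ 7.36 m

γ = ρg = 1000 × 9.81 = 9810 N/m³ = 9.81 kN/m³.
A = π(1.2)² = 4.52389 m².
From F = γ·h_c·A, the centroid depth is h_c = 380/(9.81 × 4.52389) = 8.56254 m.
The centroid is at the centre, 1.2 m below the top of the plate, so the highest point sits at h_top = 8.56254 − 1.2 = 7.36254 m below the surface.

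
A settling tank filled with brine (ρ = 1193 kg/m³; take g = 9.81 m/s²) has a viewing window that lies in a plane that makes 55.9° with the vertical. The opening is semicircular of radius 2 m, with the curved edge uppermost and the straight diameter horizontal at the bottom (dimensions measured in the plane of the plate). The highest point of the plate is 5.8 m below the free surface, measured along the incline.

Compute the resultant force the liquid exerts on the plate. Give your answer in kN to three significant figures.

γ = ρg = 1193 × 9.81 / 1000 = 11.70333 kN/m³.
The plate makes 55.9° with the vertical, i.e. θ = 90° − 55.9° = 34.1° to the horizontal. Measuring y along the incline from the free-surface line, vertical depth h = y·sinθ with sinθ = 0.560639.
The centroid lies 4r/(3π) = 0.848826 m above the diameter, so r − 4r/(3π) = 2 − 0.848826 = 1.15117 m below the topmost point, so y_c = 5.8 + 1.15117 = 6.95117 m and h_c = 6.95117 × 0.560639 = 3.8971 m.
A = πr²/2 = π × 2²/2 = 6.28319 m².
Resultant F = γ·h_c·A = 11.70333 × 3.8971 × 6.28319 = 286.57 kN.

F ≈ 287 kN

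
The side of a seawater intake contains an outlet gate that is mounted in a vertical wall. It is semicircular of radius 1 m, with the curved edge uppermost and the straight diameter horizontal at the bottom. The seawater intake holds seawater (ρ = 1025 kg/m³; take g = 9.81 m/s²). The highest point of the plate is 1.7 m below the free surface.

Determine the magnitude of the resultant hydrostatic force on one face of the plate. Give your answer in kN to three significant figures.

γ = ρg = 1025 × 9.81 / 1000 = 10.05525 kN/m³.
The centroid lies 4r/(3π) = 0.424413 m above the diameter, so r − 4r/(3π) = 1 − 0.424413 = 0.575587 m below the topmost point, so the centroid depth is h_c = 1.7 + 0.575587 = 2.27559 m.
A = πr²/2 = π × 1²/2 = 1.5708 m².
Resultant F = γ·h_c·A = 10.05525 × 2.27559 × 1.5708 = 35.9425 kN.

F ≈ 35.9 kN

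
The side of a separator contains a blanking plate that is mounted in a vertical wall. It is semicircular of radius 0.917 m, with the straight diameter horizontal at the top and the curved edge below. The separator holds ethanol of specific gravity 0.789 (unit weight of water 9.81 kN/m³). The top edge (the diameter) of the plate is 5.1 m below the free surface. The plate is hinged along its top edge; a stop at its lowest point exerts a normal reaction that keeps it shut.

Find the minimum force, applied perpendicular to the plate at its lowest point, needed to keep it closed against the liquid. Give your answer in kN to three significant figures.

γ = 0.789 × 9.81 = 7.74009 kN/m³.
The centroid of a semicircle lies 4r/(3π) = 0.389187 m from the diameter, here below the top edge, so the centroid depth is h_c = 5.1 + 0.389187 = 5.48919 m.
A = πr²/2 = π × 0.917²/2 = 1.32087 m².
Resultant F = γ·h_c·A = 7.74009 × 5.48919 × 1.32087 = 56.1196 kN.
I_c = (π/8 − 8/(9π))·r⁴ = 0.109757 × 0.917⁴ = 0.0776086 m⁴.
Centre of pressure: y_p = y_c + I_c/(y_c·A) = 5.48919 + 0.0776086/(5.48919 × 1.32087) = 5.48919 + 0.0107039 = 5.49989 m along the plane.
The resultant acts 0.389187 + 0.0107039 = 0.399891 m (along the plate) below the hinge at the top edge, so the moment about the hinge is M = F × 0.399891 = 56.1196 × 0.399891 = 22.4417 kN·m.
A normal force at the bottom, 0.917 m from the hinge, must supply this moment: P = 22.4417/0.917 = 24.473 kN.

P ≈ 24.5 kN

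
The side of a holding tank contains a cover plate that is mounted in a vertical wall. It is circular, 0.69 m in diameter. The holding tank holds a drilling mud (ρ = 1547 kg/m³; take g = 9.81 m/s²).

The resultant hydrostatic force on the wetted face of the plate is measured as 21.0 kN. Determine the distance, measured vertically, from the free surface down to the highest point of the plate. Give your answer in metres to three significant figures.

γ = ρg = 1547 × 9.81 / 1000 = 15.17607 kN/m³.
A = π(0.345)² = 0.373928 m².
From F = γ·h_c·A, the centroid depth is h_c = 21.0/(15.17607 × 0.373928) = 3.7006 m.
The centroid is at the centre, 0.345 m below the top of the plate, so the highest point sits at h_top = 3.7006 − 0.345 = 3.3556 m below the surface.

d_top ≈ 3.36 m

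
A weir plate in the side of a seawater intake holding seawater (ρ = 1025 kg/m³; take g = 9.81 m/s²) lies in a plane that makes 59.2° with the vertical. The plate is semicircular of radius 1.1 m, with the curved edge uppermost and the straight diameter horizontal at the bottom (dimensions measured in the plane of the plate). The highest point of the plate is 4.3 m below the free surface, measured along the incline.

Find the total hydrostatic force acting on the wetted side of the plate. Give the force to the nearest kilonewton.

γ = ρg = 1025 × 9.81 / 1000 = 10.05525 kN/m³.
The plate makes 59.2° with the vertical, i.e. θ = 90° − 59.2° = 30.8° to the horizontal. Measuring y along the incline from the free-surface line, vertical depth h = y·sinθ with sinθ = 0.512043.
The centroid lies 4r/(3π) = 0.466854 m above the diameter, so r − 4r/(3π) = 1.1 − 0.466854 = 0.633146 m below the topmost point, so y_c = 4.3 + 0.633146 = 4.93315 m and h_c = 4.93315 × 0.512043 = 2.52598 m.
A = πr²/2 = π × 1.1²/2 = 1.90066 m².
Resultant F = γ·h_c·A = 10.05525 × 2.52598 × 1.90066 = 48.2755 kN.

F ≈ 48 kN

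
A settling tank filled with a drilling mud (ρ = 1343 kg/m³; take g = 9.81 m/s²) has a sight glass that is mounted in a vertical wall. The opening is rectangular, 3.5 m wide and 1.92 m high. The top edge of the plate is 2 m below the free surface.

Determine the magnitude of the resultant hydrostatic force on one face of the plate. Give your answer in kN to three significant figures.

F ≈ 262 kN

γ = ρg = 1343 × 9.81 / 1000 = 13.17483 kN/m³.
The centroid lies 1.92/2 = 0.96 m below the top edge, so the centroid depth is h_c = 2 + 0.96 = 2.96 m.
A = 3.5 × 1.92 = 6.72 m².
Resultant F = γ·h_c·A = 13.17483 × 2.96 × 6.72 = 262.063 kN.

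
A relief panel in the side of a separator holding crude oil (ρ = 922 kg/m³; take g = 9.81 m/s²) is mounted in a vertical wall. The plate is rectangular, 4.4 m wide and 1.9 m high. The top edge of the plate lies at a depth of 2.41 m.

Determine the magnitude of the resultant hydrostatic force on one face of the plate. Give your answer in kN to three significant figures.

F ≈ 254 kN

γ = ρg = 922 × 9.81 / 1000 = 9.04482 kN/m³.
The centroid lies 1.9/2 = 0.95 m below the top edge, so the centroid depth is h_c = 2.41 + 0.95 = 3.36 m.
A = 4.4 × 1.9 = 8.36 m².
Resultant F = γ·h_c·A = 9.04482 × 3.36 × 8.36 = 254.065 kN.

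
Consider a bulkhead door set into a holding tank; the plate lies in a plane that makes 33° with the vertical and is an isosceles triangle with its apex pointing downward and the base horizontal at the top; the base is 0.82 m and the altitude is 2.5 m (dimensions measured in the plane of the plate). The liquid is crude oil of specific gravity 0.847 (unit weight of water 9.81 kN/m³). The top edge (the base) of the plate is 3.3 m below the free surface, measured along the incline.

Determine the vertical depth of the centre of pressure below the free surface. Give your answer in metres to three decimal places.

γ = 0.847 × 9.81 = 8.30907 kN/m³.
The plate makes 33° with the vertical, i.e. θ = 90° − 33° = 57° to the horizontal. Measuring y along the incline from the free-surface line, vertical depth h = y·sinθ with sinθ = 0.838671.
With the apex down, the centroid sits h/3 = 2.5/3 = 0.833333 m below the base (the top edge), so y_c = 3.3 + 0.833333 = 4.13333 m and h_c = 4.13333 × 0.838671 = 3.4665 m.
A = ½ × 0.82 × 2.5 = 1.025 m².
Resultant F = γ·h_c·A = 8.30907 × 3.4665 × 1.025 = 29.5235 kN.
I_c = b·h³/36 = 0.82 × 2.5³/36 = 0.355903 m⁴.
Centre of pressure: y_p = y_c + I_c/(y_c·A) = 4.13333 + 0.355903/(4.13333 × 1.025) = 4.13333 + 0.0840055 = 4.21734 m along the plane.
Vertically, h_p = y_p·sinθ = 4.21734 × 0.838671 = 3.53696 m.

h_p = 3.537 m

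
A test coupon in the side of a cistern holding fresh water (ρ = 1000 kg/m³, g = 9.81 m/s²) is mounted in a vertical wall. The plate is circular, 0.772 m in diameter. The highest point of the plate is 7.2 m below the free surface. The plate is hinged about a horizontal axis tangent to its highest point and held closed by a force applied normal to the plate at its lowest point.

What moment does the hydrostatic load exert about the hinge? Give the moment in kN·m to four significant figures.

M ≈ 13.62 kN·m

γ = ρg = 1000 × 9.81 = 9810 N/m³ = 9.81 kN/m³.
The centroid is at the centre, 0.386 m below the top of the plate, so the centroid depth is h_c = 7.2 + 0.386 = 7.586 m.
A = π(0.386)² = 0.468085 m².
Resultant F = γ·h_c·A = 9.81 × 7.586 × 0.468085 = 34.8343 kN.
I_c = πr⁴/4 = π × 0.386⁴/4 = 0.0174357 m⁴.
Centre of pressure: y_p = y_c + I_c/(y_c·A) = 7.586 + 0.0174357/(7.586 × 0.468085) = 7.586 + 0.00491023 = 7.59091 m along the plane.
The resultant acts 0.386 + 0.00491023 = 0.39091 m (along the plate) below the hinge at the top edge, so the moment about the hinge is M = F × 0.39091 = 34.8343 × 0.39091 = 13.6171 kN·m.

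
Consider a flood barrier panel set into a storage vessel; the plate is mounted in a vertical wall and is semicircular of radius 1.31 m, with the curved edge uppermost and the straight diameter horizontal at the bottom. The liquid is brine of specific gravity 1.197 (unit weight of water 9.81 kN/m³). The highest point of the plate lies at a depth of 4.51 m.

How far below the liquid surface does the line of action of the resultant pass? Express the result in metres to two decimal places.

γ = 1.197 × 9.81 = 11.74257 kN/m³.
The centroid lies 4r/(3π) = 0.555981 m above the diameter, so r − 4r/(3π) = 1.31 − 0.555981 = 0.754019 m below the topmost point, so the centroid depth is h_c = 4.51 + 0.754019 = 5.26402 m.
A = πr²/2 = π × 1.31²/2 = 2.69564 m².
Resultant F = γ·h_c·A = 11.74257 × 5.26402 × 2.69564 = 166.626 kN.
I_c = (π/8 − 8/(9π))·r⁴ = 0.109757 × 1.31⁴ = 0.323234 m⁴.
Centre of pressure: y_p = y_c + I_c/(y_c·A) = 5.26402 + 0.323234/(5.26402 × 2.69564) = 5.26402 + 0.0227792 = 5.2868 m along the plane.

h_p = 5.29 m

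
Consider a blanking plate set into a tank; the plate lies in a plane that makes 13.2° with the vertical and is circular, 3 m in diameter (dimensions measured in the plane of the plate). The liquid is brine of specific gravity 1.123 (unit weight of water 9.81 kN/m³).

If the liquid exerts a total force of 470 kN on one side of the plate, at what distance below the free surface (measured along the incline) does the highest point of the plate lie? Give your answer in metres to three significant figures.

γ = 1.123 × 9.81 = 11.01663 kN/m³.
A = π(1.5)² = 7.06858 m².
From F = γ·h_c·A, the centroid depth is h_c = 470/(11.01663 × 7.06858) = 6.03555 m.
The plate makes 13.2° with the vertical, i.e. θ = 90° − 13.2° = 76.8° to the horizontal. Measuring y along the incline from the free-surface line, vertical depth h = y·sinθ with sinθ = 0.973579.
Along the incline, y_c = h_c/sinθ = 6.03555/0.973579 = 6.19934 m.
The centroid is at the centre, 1.5 m below the top of the plate, so the highest point sits at y_top = 6.19934 − 1.5 = 4.69934 m along the incline.

y_top ≈ 4.70 m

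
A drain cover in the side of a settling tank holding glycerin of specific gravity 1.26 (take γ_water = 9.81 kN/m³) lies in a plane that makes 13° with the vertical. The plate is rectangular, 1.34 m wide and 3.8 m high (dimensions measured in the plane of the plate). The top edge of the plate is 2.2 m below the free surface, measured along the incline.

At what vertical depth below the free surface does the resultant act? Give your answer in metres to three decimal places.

h_p = 4.281 m

γ = 1.26 × 9.81 = 12.3606 kN/m³.
The plate makes 13° with the vertical, i.e. θ = 90° − 13° = 77° to the horizontal. Measuring y along the incline from the free-surface line, vertical depth h = y·sinθ with sinθ = 0.974370.
The centroid lies 3.8/2 = 1.9 m below the top edge, so y_c = 2.2 + 1.9 = 4.1 m and h_c = 4.1 × 0.974370 = 3.99492 m.
A = 1.34 × 3.8 = 5.092 m².
Resultant F = γ·h_c·A = 12.3606 × 3.99492 × 5.092 = 251.441 kN.
I_c = b·h³/12 = 1.34 × 3.8³/12 = 6.12737 m⁴.
Centre of pressure: y_p = y_c + I_c/(y_c·A) = 4.1 + 6.12737/(4.1 × 5.092) = 4.1 + 0.293496 = 4.3935 m along the plane.
Vertically, h_p = y_p·sinθ = 4.3935 × 0.974370 = 4.28089 m.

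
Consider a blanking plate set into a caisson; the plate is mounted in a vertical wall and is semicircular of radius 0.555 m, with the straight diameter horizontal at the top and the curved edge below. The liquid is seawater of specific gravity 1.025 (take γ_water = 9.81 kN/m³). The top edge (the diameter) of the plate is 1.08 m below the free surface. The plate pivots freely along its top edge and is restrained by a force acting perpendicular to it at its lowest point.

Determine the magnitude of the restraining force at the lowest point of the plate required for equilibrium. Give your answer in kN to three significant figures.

γ = 1.025 × 9.81 = 10.05525 kN/m³.
The centroid of a semicircle lies 4r/(3π) = 0.235549 m from the diameter, here below the top edge, so the centroid depth is h_c = 1.08 + 0.235549 = 1.31555 m.
A = πr²/2 = π × 0.555²/2 = 0.483845 m².
Resultant F = γ·h_c·A = 10.05525 × 1.31555 × 0.483845 = 6.40039 kN.
I_c = (π/8 − 8/(9π))·r⁴ = 0.109757 × 0.555⁴ = 0.0104137 m⁴.
Centre of pressure: y_p = y_c + I_c/(y_c·A) = 1.31555 + 0.0104137/(1.31555 × 0.483845) = 1.31555 + 0.0163603 = 1.33191 m along the plane.
The resultant acts 0.235549 + 0.0163603 = 0.251909 m (along the plate) below the hinge at the top edge, so the moment about the hinge is M = F × 0.251909 = 6.40039 × 0.251909 = 1.61232 kN·m.
A normal force at the bottom, 0.555 m from the hinge, must supply this moment: P = 1.61232/0.555 = 2.90508 kN.

P ≈ 2.91 kN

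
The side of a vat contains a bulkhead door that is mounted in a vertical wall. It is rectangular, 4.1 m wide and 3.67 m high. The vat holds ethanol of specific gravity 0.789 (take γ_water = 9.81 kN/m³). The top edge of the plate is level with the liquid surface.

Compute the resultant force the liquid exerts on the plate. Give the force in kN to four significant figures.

γ = 0.789 × 9.81 = 7.74009 kN/m³.
The centroid lies 3.67/2 = 1.835 m below the top edge, so the centroid depth is h_c = 1.835 m.
A = 4.1 × 3.67 = 15.047 m².
Resultant F = γ·h_c·A = 7.74009 × 1.835 × 15.047 = 213.714 kN.

F ≈ 213.7 kN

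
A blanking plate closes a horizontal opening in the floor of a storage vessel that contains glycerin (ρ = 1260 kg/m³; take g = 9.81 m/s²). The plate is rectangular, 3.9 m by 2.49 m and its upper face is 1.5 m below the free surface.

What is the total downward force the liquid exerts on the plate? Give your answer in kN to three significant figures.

γ = ρg = 1260 × 9.81 / 1000 = 12.3606 kN/m³.
The plate is horizontal, so pressure is uniform at p = γ·h = 12.3606 × 1.5 = 18.5409 kN/m².
A = 3.9 × 2.49 = 9.711 m².
F = p·A = 18.5409 × 9.711 = 180.051 kN.

F ≈ 180 kN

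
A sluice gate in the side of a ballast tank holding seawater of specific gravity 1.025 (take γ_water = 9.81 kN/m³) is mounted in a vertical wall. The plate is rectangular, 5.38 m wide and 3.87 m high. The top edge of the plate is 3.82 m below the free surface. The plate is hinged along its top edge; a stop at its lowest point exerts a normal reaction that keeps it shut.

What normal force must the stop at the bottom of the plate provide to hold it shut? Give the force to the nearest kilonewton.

P ≈ 670 kN

γ = 1.025 × 9.81 = 10.05525 kN/m³.
The centroid lies 3.87/2 = 1.935 m below the top edge, so the centroid depth is h_c = 3.82 + 1.935 = 5.755 m.
A = 5.38 × 3.87 = 20.8206 m².
Resultant F = γ·h_c·A = 10.05525 × 5.755 × 20.8206 = 1204.85 kN.
I_c = b·h³/12 = 5.38 × 3.87³/12 = 25.9857 m⁴.
Centre of pressure: y_p = y_c + I_c/(y_c·A) = 5.755 + 25.9857/(5.755 × 20.8206) = 5.755 + 0.216868 = 5.97187 m along the plane.
The resultant acts 1.935 + 0.216868 = 2.15187 m (along the plate) below the hinge at the top edge, so the moment about the hinge is M = F × 2.15187 = 1204.85 × 2.15187 = 2592.68 kN·m.
A normal force at the bottom, 3.87 m from the hinge, must supply this moment: P = 2592.68/3.87 = 669.943 kN.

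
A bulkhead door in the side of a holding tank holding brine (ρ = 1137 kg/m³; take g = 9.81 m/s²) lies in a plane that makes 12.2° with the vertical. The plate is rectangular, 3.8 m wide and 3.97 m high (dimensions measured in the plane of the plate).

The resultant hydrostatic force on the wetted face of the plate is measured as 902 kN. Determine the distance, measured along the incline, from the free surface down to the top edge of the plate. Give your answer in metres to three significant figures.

y_top ≈ 3.50 m

γ = ρg = 1137 × 9.81 / 1000 = 11.15397 kN/m³.
A = 3.8 × 3.97 = 15.086 m².
From F = γ·h_c·A, the centroid depth is h_c = 902/(11.15397 × 15.086) = 5.36047 m.
The plate makes 12.2° with the vertical, i.e. θ = 90° − 12.2° = 77.8° to the horizontal. Measuring y along the incline from the free-surface line, vertical depth h = y·sinθ with sinθ = 0.977416.
Along the incline, y_c = h_c/sinθ = 5.36047/0.977416 = 5.48433 m.
The centroid lies 3.97/2 = 1.985 m below the top edge, so the top edge sits at y_top = 5.48433 − 1.985 = 3.49933 m along the incline.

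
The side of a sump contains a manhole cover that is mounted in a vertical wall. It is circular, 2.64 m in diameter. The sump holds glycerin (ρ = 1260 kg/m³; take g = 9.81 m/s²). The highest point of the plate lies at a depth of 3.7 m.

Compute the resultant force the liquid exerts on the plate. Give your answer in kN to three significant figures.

γ = ρg = 1260 × 9.81 / 1000 = 12.3606 kN/m³.
The centroid is at the centre, 1.32 m below the top of the plate, so the centroid depth is h_c = 3.7 + 1.32 = 5.02 m.
A = π(1.32)² = 5.47391 m².
Resultant F = γ·h_c·A = 12.3606 × 5.02 × 5.47391 = 339.657 kN.

F ≈ 340 kN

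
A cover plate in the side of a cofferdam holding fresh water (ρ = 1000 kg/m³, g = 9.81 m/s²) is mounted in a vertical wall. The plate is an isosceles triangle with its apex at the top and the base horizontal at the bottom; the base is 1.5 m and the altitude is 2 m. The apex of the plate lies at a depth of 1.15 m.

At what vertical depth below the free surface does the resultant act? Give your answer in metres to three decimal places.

γ = ρg = 1000 × 9.81 = 9810 N/m³ = 9.81 kN/m³.
With the apex up, the centroid sits 2h/3 = 2 × 2/3 = 1.33333 m below the apex, so the centroid depth is h_c = 1.15 + 1.33333 = 2.48333 m.
A = ½ × 1.5 × 2 = 1.5 m².
Resultant F = γ·h_c·A = 9.81 × 2.48333 × 1.5 = 36.5422 kN.
I_c = b·h³/36 = 1.5 × 2³/36 = 0.333333 m⁴.
Centre of pressure: y_p = y_c + I_c/(y_c·A) = 2.48333 + 0.333333/(2.48333 × 1.5) = 2.48333 + 0.0894855 = 2.57282 m along the plane.

h_p = 2.573 m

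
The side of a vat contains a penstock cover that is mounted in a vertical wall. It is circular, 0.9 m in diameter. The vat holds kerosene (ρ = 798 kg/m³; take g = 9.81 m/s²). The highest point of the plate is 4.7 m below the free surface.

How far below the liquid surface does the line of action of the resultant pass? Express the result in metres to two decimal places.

γ = ρg = 798 × 9.81 / 1000 = 7.82838 kN/m³.
The centroid is at the centre, 0.45 m below the top of the plate, so the centroid depth is h_c = 4.7 + 0.45 = 5.15 m.
A = π(0.45)² = 0.636173 m².
Resultant F = γ·h_c·A = 7.82838 × 5.15 × 0.636173 = 25.6481 kN.
I_c = πr⁴/4 = π × 0.45⁴/4 = 0.0322062 m⁴.
Centre of pressure: y_p = y_c + I_c/(y_c·A) = 5.15 + 0.0322062/(5.15 × 0.636173) = 5.15 + 0.00983008 = 5.15983 m along the plane.

h_p = 5.16 m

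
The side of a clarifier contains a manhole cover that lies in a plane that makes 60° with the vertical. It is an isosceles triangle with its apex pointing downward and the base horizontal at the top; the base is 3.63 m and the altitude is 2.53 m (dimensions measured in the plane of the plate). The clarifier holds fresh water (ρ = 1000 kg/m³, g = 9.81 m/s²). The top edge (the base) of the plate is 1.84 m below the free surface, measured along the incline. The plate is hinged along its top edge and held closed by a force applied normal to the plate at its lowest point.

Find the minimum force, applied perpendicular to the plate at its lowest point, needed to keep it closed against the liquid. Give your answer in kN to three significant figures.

P ≈ 23.3 kN

γ = ρg = 1000 × 9.81 = 9810 N/m³ = 9.81 kN/m³.
The plate makes 60° with the vertical, i.e. θ = 90° − 60° = 30° to the horizontal. Measuring y along the incline from the free-surface line, vertical depth h = y·sinθ with sinθ = 0.500000.
With the apex down, the centroid sits h/3 = 2.53/3 = 0.843333 m below the base (the top edge), so y_c = 1.84 + 0.843333 = 2.68333 m and h_c = 2.68333 × 0.500000 = 1.34167 m.
A = ½ × 3.63 × 2.53 = 4.59195 m².
Resultant F = γ·h_c·A = 9.81 × 1.34167 × 4.59195 = 60.4382 kN.
I_c = b·h³/36 = 3.63 × 2.53³/36 = 1.63292 m⁴.
Centre of pressure: y_p = y_c + I_c/(y_c·A) = 2.68333 + 1.63292/(2.68333 × 4.59195) = 2.68333 + 0.132524 = 2.81585 m along the plane.
The resultant acts 0.843333 + 0.132524 = 0.975857 m (along the plate) below the hinge at the top edge, so the moment about the hinge is M = F × 0.975857 = 60.4382 × 0.975857 = 58.979 kN·m.
A normal force at the bottom, 2.53 m from the hinge, must supply this moment: P = 58.979/2.53 = 23.3119 kN.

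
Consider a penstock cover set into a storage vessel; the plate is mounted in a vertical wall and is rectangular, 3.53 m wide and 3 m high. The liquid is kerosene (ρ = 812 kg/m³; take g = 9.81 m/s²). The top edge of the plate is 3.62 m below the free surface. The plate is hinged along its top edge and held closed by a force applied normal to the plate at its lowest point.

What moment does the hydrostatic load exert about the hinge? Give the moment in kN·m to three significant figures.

γ = ρg = 812 × 9.81 / 1000 = 7.96572 kN/m³.
The centroid lies 3/2 = 1.5 m below the top edge, so the centroid depth is h_c = 3.62 + 1.5 = 5.12 m.
A = 3.53 × 3 = 10.59 m².
Resultant F = γ·h_c·A = 7.96572 × 5.12 × 10.59 = 431.908 kN.
I_c = b·h³/12 = 3.53 × 3³/12 = 7.9425 m⁴.
Centre of pressure: y_p = y_c + I_c/(y_c·A) = 5.12 + 7.9425/(5.12 × 10.59) = 5.12 + 0.146484 = 5.26648 m along the plane.
The resultant acts 1.5 + 0.146484 = 1.64648 m (along the plate) below the hinge at the top edge, so the moment about the hinge is M = F × 1.64648 = 431.908 × 1.64648 = 711.128 kN·m.

M ≈ 711 kN·m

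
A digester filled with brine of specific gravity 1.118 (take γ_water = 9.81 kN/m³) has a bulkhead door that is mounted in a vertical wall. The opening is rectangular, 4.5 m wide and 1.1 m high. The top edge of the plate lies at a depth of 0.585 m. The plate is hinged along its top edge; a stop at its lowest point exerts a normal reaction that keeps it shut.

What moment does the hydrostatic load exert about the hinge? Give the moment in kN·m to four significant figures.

γ = 1.118 × 9.81 = 10.96758 kN/m³.
The centroid lies 1.1/2 = 0.55 m below the top edge, so the centroid depth is h_c = 0.585 + 0.55 = 1.135 m.
A = 4.5 × 1.1 = 4.95 m².
Resultant F = γ·h_c·A = 10.96758 × 1.135 × 4.95 = 61.6186 kN.
I_c = b·h³/12 = 4.5 × 1.1³/12 = 0.499125 m⁴.
Centre of pressure: y_p = y_c + I_c/(y_c·A) = 1.135 + 0.499125/(1.135 × 4.95) = 1.135 + 0.0888399 = 1.22384 m along the plane.
The resultant acts 0.55 + 0.0888399 = 0.63884 m (along the plate) below the hinge at the top edge, so the moment about the hinge is M = F × 0.63884 = 61.6186 × 0.63884 = 39.3644 kN·m.

M ≈ 39.36 kN·m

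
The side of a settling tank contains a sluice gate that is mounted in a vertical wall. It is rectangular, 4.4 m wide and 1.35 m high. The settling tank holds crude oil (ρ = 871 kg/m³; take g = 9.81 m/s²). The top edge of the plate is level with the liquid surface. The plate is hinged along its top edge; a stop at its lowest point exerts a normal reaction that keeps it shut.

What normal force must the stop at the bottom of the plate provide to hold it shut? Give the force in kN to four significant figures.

P ≈ 22.84 kN

γ = ρg = 871 × 9.81 / 1000 = 8.54451 kN/m³.
The centroid lies 1.35/2 = 0.675 m below the top edge, so the centroid depth is h_c = 0.675 m.
A = 4.4 × 1.35 = 5.94 m².
Resultant F = γ·h_c·A = 8.54451 × 0.675 × 5.94 = 34.2592 kN.
I_c = b·h³/12 = 4.4 × 1.35³/12 = 0.902138 m⁴.
Centre of pressure: y_p = y_c + I_c/(y_c·A) = 0.675 + 0.902138/(0.675 × 5.94) = 0.675 + 0.225 = 0.9 m along the plane.
The resultant acts 0.675 + 0.225 = 0.9 m (along the plate) below the hinge at the top edge, so the moment about the hinge is M = F × 0.9 = 34.2592 × 0.9 = 30.8333 kN·m.
A normal force at the bottom, 1.35 m from the hinge, must supply this moment: P = 30.8333/1.35 = 22.8395 kN.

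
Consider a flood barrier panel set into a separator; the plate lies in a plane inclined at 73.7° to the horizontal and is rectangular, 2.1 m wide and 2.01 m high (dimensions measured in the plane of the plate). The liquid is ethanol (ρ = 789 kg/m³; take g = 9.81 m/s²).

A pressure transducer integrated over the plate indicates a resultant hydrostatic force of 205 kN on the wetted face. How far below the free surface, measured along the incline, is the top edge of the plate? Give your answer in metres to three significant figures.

γ = ρg = 789 × 9.81 / 1000 = 7.74009 kN/m³.
A = 2.1 × 2.01 = 4.221 m².
From F = γ·h_c·A, the centroid depth is h_c = 205/(7.74009 × 4.221) = 6.27469 m.
Let θ = 73.7° be the plate's angle to the horizontal; measure y along the incline from where the plane meets the free surface. Vertical depth h = y·sinθ with sinθ = 0.959805.
Along the incline, y_c = h_c/sinθ = 6.27469/0.959805 = 6.53746 m.
The centroid lies 2.01/2 = 1.005 m below the top edge, so the top edge sits at y_top = 6.53746 − 1.005 = 5.53246 m along the incline.

y_top ≈ 5.53 m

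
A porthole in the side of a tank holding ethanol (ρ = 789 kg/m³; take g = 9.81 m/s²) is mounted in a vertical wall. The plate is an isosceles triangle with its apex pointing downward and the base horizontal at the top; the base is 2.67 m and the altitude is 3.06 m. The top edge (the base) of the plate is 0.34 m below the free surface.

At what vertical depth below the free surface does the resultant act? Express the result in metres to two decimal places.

γ = ρg = 789 × 9.81 / 1000 = 7.74009 kN/m³.
With the apex down, the centroid sits h/3 = 3.06/3 = 1.02 m below the base (the top edge), so the centroid depth is h_c = 0.34 + 1.02 = 1.36 m.
A = ½ × 2.67 × 3.06 = 4.0851 m².
Resultant F = γ·h_c·A = 7.74009 × 1.36 × 4.0851 = 43.0019 kN.
I_c = b·h³/36 = 2.67 × 3.06³/36 = 2.12507 m⁴.
Centre of pressure: y_p = y_c + I_c/(y_c·A) = 1.36 + 2.12507/(1.36 × 4.0851) = 1.36 + 0.3825 = 1.7425 m along the plane.

h_p = 1.74 m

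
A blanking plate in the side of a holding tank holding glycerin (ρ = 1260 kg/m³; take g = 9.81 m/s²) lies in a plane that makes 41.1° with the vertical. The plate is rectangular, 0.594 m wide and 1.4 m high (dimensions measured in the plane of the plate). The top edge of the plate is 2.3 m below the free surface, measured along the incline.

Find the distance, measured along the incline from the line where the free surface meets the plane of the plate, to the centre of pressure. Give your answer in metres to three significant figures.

y_p = 3.05 m

γ = ρg = 1260 × 9.81 / 1000 = 12.3606 kN/m³.
The plate makes 41.1° with the vertical, i.e. θ = 90° − 41.1° = 48.9° to the horizontal. Measuring y along the incline from the free-surface line, vertical depth h = y·sinθ with sinθ = 0.753563.
The centroid lies 1.4/2 = 0.7 m below the top edge, so y_c = 2.3 + 0.7 = 3 m and h_c = 3 × 0.753563 = 2.26069 m.
A = 0.594 × 1.4 = 0.8316 m².
Resultant F = γ·h_c·A = 12.3606 × 2.26069 × 0.8316 = 23.2378 kN.
I_c = b·h³/12 = 0.594 × 1.4³/12 = 0.135828 m⁴.
Centre of pressure: y_p = y_c + I_c/(y_c·A) = 3 + 0.135828/(3 × 0.8316) = 3 + 0.0544444 = 3.05444 m along the plane.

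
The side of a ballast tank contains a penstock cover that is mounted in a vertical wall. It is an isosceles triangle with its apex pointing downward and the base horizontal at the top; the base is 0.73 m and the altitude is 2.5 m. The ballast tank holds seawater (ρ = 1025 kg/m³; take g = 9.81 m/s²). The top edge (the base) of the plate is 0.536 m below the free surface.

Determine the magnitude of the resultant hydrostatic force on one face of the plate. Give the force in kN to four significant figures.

F ≈ 12.56 kN

γ = ρg = 1025 × 9.81 / 1000 = 10.05525 kN/m³.
With the apex down, the centroid sits h/3 = 2.5/3 = 0.833333 m below the base (the top edge), so the centroid depth is h_c = 0.536 + 0.833333 = 1.36933 m.
A = ½ × 0.73 × 2.5 = 0.9125 m².
Resultant F = γ·h_c·A = 10.05525 × 1.36933 × 0.9125 = 12.5642 kN.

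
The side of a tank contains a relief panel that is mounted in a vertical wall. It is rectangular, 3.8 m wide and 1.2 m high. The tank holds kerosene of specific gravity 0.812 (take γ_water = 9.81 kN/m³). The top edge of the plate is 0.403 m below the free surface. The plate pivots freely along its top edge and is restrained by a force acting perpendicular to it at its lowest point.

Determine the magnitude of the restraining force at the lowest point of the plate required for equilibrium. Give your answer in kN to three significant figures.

P ≈ 21.8 kN

γ = 0.812 × 9.81 = 7.96572 kN/m³.
The centroid lies 1.2/2 = 0.6 m below the top edge, so the centroid depth is h_c = 0.403 + 0.6 = 1.003 m.
A = 3.8 × 1.2 = 4.56 m².
Resultant F = γ·h_c·A = 7.96572 × 1.003 × 4.56 = 36.4327 kN.
I_c = b·h³/12 = 3.8 × 1.2³/12 = 0.5472 m⁴.
Centre of pressure: y_p = y_c + I_c/(y_c·A) = 1.003 + 0.5472/(1.003 × 4.56) = 1.003 + 0.119641 = 1.12264 m along the plane.
The resultant acts 0.6 + 0.119641 = 0.719641 m (along the plate) below the hinge at the top edge, so the moment about the hinge is M = F × 0.719641 = 36.4327 × 0.719641 = 26.2185 kN·m.
A normal force at the bottom, 1.2 m from the hinge, must supply this moment: P = 26.2185/1.2 = 21.8487 kN.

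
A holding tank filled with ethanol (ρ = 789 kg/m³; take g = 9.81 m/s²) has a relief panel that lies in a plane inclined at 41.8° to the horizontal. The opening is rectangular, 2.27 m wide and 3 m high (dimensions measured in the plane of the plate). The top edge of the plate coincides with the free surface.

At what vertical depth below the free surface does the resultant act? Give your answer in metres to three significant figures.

h_p = 1.33 m

γ = ρg = 789 × 9.81 / 1000 = 7.74009 kN/m³.
Let θ = 41.8° be the plate's angle to the horizontal; measure y along the incline from where the plane meets the free surface. Vertical depth h = y·sinθ with sinθ = 0.666532.
The centroid lies 3/2 = 1.5 m below the top edge, so y_c = 1.5 m and h_c = 1.5 × 0.666532 = 0.999798 m.
A = 2.27 × 3 = 6.81 m².
Resultant F = γ·h_c·A = 7.74009 × 0.999798 × 6.81 = 52.6994 kN.
I_c = b·h³/12 = 2.27 × 3³/12 = 5.1075 m⁴.
Centre of pressure: y_p = y_c + I_c/(y_c·A) = 1.5 + 5.1075/(1.5 × 6.81) = 1.5 + 0.5 = 2 m along the plane.
Vertically, h_p = y_p·sinθ = 2 × 0.666532 = 1.33306 m.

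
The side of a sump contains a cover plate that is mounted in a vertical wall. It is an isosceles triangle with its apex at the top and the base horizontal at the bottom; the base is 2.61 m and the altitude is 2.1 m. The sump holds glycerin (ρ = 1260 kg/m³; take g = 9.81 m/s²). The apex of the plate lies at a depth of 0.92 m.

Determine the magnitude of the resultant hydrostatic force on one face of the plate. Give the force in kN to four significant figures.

F ≈ 78.59 kN

γ = ρg = 1260 × 9.81 / 1000 = 12.3606 kN/m³.
With the apex up, the centroid sits 2h/3 = 2 × 2.1/3 = 1.4 m below the apex, so the centroid depth is h_c = 0.92 + 1.4 = 2.32 m.
A = ½ × 2.61 × 2.1 = 2.7405 m².
Resultant F = γ·h_c·A = 12.3606 × 2.32 × 2.7405 = 78.5882 kN.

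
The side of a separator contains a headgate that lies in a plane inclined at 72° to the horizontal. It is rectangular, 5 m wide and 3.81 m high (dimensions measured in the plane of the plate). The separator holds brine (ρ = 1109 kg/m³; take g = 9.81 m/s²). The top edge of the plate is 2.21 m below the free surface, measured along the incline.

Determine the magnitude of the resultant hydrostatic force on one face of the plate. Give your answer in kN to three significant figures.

F ≈ 811 kN

γ = ρg = 1109 × 9.81 / 1000 = 10.87929 kN/m³.
Let θ = 72° be the plate's angle to the horizontal; measure y along the incline from where the plane meets the free surface. Vertical depth h = y·sinθ with sinθ = 0.951057.
The centroid lies 3.81/2 = 1.905 m below the top edge, so y_c = 2.21 + 1.905 = 4.115 m and h_c = 4.115 × 0.951057 = 3.9136 m.
A = 5 × 3.81 = 19.05 m².
Resultant F = γ·h_c·A = 10.87929 × 3.9136 × 19.05 = 811.095 kN.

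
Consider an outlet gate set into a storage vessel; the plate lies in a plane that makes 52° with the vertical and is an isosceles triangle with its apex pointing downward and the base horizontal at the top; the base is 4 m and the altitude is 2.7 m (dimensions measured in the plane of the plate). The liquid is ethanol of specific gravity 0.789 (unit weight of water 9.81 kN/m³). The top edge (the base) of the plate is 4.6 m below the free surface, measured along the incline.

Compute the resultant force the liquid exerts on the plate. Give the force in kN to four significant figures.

F ≈ 141.5 kN

γ = 0.789 × 9.81 = 7.74009 kN/m³.
The plate makes 52° with the vertical, i.e. θ = 90° − 52° = 38° to the horizontal. Measuring y along the incline from the free-surface line, vertical depth h = y·sinθ with sinθ = 0.615661.
With the apex down, the centroid sits h/3 = 2.7/3 = 0.9 m below the base (the top edge), so y_c = 4.6 + 0.9 = 5.5 m and h_c = 5.5 × 0.615661 = 3.38614 m.
A = ½ × 4 × 2.7 = 5.4 m².
Resultant F = γ·h_c·A = 7.74009 × 3.38614 × 5.4 = 141.529 kN.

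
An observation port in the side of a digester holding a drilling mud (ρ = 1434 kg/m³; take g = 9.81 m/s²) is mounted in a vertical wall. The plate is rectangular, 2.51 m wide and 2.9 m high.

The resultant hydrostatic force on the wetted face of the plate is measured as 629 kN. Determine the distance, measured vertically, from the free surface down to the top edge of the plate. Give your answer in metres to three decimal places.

γ = ρg = 1434 × 9.81 / 1000 = 14.06754 kN/m³.
A = 2.51 × 2.9 = 7.279 m².
From F = γ·h_c·A, the centroid depth is h_c = 629/(14.06754 × 7.279) = 6.14272 m.
The centroid lies 2.9/2 = 1.45 m below the top edge, so the top edge sits at h_top = 6.14272 − 1.45 = 4.69272 m below the surface.

d_top ≈ 4.693 m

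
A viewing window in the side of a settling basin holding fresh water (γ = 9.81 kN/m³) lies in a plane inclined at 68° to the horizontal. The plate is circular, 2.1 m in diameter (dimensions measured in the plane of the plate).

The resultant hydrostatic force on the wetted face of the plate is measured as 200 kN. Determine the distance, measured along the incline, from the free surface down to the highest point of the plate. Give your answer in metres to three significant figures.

y_top ≈ 5.30 m

γ = 9.81 kN/m³.
A = π(1.05)² = 3.46361 m².
From F = γ·h_c·A, the centroid depth is h_c = 200/(9.81 × 3.46361) = 5.88616 m.
Let θ = 68° be the plate's angle to the horizontal; measure y along the incline from where the plane meets the free surface. Vertical depth h = y·sinθ with sinθ = 0.927184.
Along the incline, y_c = h_c/sinθ = 5.88616/0.927184 = 6.34843 m.
The centroid is at the centre, 1.05 m below the top of the plate, so the highest point sits at y_top = 6.34843 − 1.05 = 5.29843 m along the incline.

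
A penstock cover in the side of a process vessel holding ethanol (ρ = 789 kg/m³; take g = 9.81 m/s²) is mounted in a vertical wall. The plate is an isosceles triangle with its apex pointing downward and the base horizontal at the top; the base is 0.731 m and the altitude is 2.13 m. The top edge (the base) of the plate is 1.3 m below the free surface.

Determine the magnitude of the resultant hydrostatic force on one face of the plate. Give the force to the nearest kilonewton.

F ≈ 12 kN

γ = ρg = 789 × 9.81 / 1000 = 7.74009 kN/m³.
With the apex down, the centroid sits h/3 = 2.13/3 = 0.71 m below the base (the top edge), so the centroid depth is h_c = 1.3 + 0.71 = 2.01 m.
A = ½ × 0.731 × 2.13 = 0.778515 m².
Resultant F = γ·h_c·A = 7.74009 × 2.01 × 0.778515 = 12.1118 kN.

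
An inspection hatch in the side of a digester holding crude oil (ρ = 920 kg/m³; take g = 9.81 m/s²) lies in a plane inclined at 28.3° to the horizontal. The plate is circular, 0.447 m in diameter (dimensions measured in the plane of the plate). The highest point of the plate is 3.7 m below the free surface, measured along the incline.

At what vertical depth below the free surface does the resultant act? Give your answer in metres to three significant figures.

γ = ρg = 920 × 9.81 / 1000 = 9.0252 kN/m³.
Let θ = 28.3° be the plate's angle to the horizontal; measure y along the incline from where the plane meets the free surface. Vertical depth h = y·sinθ with sinθ = 0.474088.
The centroid is at the centre, 0.2235 m below the top of the plate, so y_c = 3.7 + 0.2235 = 3.9235 m and h_c = 3.9235 × 0.474088 = 1.86008 m.
A = π(0.2235)² = 0.15693 m².
Resultant F = γ·h_c·A = 9.0252 × 1.86008 × 0.15693 = 2.63448 kN.
I_c = πr⁴/4 = π × 0.2235⁴/4 = 0.00195975 m⁴.
Centre of pressure: y_p = y_c + I_c/(y_c·A) = 3.9235 + 0.00195975/(3.9235 × 0.15693) = 3.9235 + 0.00318289 = 3.92668 m along the plane.
Vertically, h_p = y_p·sinθ = 3.92668 × 0.474088 = 1.86159 m.

h_p = 1.86 m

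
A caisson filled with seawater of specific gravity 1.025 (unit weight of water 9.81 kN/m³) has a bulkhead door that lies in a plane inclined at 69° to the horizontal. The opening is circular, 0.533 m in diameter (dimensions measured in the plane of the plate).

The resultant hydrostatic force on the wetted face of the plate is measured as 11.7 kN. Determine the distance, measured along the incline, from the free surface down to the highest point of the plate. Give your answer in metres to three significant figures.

y_top ≈ 5.32 m

γ = 1.025 × 9.81 = 10.05525 kN/m³.
A = π(0.2665)² = 0.223123 m².
From F = γ·h_c·A, the centroid depth is h_c = 11.7/(10.05525 × 0.223123) = 5.21493 m.
Let θ = 69° be the plate's angle to the horizontal; measure y along the incline from where the plane meets the free surface. Vertical depth h = y·sinθ with sinθ = 0.933580.
Along the incline, y_c = h_c/sinθ = 5.21493/0.933580 = 5.58595 m.
The centroid is at the centre, 0.2665 m below the top of the plate, so the highest point sits at y_top = 5.58595 − 0.2665 = 5.31945 m along the incline.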